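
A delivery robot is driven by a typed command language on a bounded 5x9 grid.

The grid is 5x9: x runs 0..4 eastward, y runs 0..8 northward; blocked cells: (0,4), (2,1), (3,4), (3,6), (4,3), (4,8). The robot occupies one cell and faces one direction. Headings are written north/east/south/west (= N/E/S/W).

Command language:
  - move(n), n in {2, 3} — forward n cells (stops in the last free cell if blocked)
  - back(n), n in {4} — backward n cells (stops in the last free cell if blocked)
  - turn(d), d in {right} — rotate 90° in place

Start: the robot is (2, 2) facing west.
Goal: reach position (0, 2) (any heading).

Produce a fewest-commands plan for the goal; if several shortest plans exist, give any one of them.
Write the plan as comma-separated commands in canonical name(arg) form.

move(3)

t0: (2, 2) facing west
1. move(3) → (0, 2) facing west
nothing shorter than 1 reaches the goal.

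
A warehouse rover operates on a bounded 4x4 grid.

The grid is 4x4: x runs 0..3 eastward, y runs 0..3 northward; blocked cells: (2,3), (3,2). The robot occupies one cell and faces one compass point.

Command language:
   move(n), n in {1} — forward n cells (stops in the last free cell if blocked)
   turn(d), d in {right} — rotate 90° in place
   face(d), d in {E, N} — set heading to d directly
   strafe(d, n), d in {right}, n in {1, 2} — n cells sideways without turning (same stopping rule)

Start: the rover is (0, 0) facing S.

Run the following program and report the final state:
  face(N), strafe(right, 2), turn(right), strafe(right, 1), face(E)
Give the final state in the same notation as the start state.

initial: (0, 0) facing S
t=1 face(N) ⇒ (0, 0) facing N
t=2 strafe(right, 2) ⇒ (2, 0) facing N
t=3 turn(right) ⇒ (2, 0) facing E
t=4 strafe(right, 1) ⇒ (2, 0) facing E
t=5 face(E) ⇒ (2, 0) facing E

(2, 0) facing E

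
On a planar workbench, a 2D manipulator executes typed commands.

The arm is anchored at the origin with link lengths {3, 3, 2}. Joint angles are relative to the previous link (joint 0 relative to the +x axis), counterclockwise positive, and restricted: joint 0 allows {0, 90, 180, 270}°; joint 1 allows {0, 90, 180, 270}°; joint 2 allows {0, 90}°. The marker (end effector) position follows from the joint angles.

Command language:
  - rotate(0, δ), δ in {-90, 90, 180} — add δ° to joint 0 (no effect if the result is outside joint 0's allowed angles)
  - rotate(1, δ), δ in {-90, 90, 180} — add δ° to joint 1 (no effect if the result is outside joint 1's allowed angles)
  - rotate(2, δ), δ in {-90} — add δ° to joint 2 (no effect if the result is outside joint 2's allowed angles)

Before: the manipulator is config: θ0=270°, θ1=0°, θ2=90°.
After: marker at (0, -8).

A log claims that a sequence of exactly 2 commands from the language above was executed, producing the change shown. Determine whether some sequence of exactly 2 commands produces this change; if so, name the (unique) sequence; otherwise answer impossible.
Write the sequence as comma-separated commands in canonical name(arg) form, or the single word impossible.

rotate(2, -90), rotate(2, -90)

t0: config: θ0=270°, θ1=0°, θ2=90°
[1] after rotate(2, -90): config: θ0=270°, θ1=0°, θ2=0°
[2] after rotate(2, -90): config: θ0=270°, θ1=0°, θ2=0°
no rival 2-sequence matches.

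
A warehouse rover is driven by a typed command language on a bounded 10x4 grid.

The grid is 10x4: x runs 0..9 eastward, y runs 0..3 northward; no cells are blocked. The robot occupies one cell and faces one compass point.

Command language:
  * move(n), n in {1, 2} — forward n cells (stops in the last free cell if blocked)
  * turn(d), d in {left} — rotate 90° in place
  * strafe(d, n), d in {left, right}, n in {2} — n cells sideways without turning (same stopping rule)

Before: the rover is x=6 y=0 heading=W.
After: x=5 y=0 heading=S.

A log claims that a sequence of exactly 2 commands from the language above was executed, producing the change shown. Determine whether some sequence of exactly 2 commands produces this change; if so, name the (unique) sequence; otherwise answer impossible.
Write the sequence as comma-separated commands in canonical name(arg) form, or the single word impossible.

key: running turn(left) before move(1) would end elsewhere — order is forced
t0: x=6 y=0 heading=W
[1] after move(1): x=5 y=0 heading=W
[2] after turn(left): x=5 y=0 heading=S
no rival 2-sequence matches.

move(1), turn(left)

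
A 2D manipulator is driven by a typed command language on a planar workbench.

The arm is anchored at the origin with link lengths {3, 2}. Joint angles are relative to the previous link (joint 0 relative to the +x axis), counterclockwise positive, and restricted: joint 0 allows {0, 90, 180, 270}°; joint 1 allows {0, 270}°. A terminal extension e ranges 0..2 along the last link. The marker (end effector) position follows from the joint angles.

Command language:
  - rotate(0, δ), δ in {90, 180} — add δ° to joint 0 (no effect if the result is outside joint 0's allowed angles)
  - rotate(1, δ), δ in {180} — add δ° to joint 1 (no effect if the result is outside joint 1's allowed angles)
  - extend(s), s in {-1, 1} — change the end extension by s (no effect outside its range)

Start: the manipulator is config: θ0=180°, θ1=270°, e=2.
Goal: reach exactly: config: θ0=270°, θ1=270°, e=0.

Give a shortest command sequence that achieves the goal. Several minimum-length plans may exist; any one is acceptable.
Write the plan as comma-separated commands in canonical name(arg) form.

initial: config: θ0=180°, θ1=270°, e=2
step 1 (rotate(0, 90)): config: θ0=270°, θ1=270°, e=2
step 2 (extend(-1)): config: θ0=270°, θ1=270°, e=1
step 3 (extend(-1)): config: θ0=270°, θ1=270°, e=0
nothing shorter than 3 reaches the goal.

rotate(0, 90), extend(-1), extend(-1)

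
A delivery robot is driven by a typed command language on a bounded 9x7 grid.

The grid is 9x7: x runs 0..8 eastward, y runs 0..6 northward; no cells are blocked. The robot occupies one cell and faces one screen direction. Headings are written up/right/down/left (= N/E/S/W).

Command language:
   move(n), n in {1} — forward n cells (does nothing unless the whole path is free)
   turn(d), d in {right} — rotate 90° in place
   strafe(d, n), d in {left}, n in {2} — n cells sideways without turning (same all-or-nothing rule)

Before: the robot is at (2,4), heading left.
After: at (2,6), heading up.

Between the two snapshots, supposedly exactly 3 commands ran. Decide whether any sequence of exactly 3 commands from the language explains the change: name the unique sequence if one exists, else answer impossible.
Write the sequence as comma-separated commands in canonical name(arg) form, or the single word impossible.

key: order matters: swapping turn(right) and move(1) lands elsewhere
begin: at (2,4), heading left
1. turn(right) → at (2,4), heading up
2. move(1) → at (2,5), heading up
3. move(1) → at (2,6), heading up
no other 3-command option fits: unique.

turn(right), move(1), move(1)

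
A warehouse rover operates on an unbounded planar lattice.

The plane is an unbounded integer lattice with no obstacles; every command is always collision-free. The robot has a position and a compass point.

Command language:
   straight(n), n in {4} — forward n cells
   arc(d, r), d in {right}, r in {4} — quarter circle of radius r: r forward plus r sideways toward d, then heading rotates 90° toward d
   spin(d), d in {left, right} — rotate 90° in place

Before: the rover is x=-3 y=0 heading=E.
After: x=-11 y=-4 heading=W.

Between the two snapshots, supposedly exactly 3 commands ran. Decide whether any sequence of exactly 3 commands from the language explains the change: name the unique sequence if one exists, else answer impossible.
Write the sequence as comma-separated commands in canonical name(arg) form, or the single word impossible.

key: running straight(4) before spin(right) would end elsewhere — order is forced
start: x=-3 y=0 heading=E
1. spin(right) → x=-3 y=0 heading=S
2. arc(right, 4) → x=-7 y=-4 heading=W
3. straight(4) → x=-11 y=-4 heading=W
no other 3-command option fits: unique.

spin(right), arc(right, 4), straight(4)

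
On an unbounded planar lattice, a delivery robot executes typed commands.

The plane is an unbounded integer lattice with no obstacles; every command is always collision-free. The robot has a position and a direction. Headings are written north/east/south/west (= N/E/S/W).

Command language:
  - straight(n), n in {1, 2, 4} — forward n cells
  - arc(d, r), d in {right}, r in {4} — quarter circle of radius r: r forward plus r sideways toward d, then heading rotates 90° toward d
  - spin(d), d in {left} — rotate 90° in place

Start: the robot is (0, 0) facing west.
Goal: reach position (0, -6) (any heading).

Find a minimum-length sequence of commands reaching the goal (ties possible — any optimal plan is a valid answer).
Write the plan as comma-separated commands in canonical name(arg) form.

spin(left), straight(4), straight(2)

t0: (0, 0) facing west
1. spin(left) → (0, 0) facing south
2. straight(4) → (0, -4) facing south
3. straight(2) → (0, -6) facing south
nothing shorter than 3 reaches the goal.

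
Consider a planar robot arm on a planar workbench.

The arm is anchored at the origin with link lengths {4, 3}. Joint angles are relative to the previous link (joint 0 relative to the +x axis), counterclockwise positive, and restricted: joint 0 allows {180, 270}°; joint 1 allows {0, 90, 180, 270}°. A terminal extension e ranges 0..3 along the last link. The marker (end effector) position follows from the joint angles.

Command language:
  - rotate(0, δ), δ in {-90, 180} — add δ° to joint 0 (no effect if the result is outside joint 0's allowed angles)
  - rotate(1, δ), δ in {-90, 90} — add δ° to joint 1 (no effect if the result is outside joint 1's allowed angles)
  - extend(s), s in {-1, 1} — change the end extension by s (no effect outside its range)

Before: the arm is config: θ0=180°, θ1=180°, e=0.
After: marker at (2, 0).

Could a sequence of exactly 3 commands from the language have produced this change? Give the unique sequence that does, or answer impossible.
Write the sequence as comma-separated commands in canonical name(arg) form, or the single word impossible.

extend(1), extend(1), extend(1)

start: config: θ0=180°, θ1=180°, e=0
[1] after extend(1): config: θ0=180°, θ1=180°, e=1
[2] after extend(1): config: θ0=180°, θ1=180°, e=2
[3] after extend(1): config: θ0=180°, θ1=180°, e=3
uniquely the one of 216 3-step routes that fits.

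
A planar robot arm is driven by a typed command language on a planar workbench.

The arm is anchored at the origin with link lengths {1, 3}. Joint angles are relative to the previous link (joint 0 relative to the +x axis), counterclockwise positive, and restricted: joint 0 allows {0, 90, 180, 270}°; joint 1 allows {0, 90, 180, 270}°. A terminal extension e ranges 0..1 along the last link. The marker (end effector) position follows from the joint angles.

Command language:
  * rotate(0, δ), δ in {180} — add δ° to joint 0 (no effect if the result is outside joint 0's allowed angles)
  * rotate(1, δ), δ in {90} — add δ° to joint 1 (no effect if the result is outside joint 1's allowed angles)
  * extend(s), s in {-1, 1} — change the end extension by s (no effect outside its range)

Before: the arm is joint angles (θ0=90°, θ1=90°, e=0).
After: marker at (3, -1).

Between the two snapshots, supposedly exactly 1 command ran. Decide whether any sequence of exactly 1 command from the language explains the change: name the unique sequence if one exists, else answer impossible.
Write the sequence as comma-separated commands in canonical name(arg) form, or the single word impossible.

rotate(0, 180)

initial: joint angles (θ0=90°, θ1=90°, e=0)
t=1 rotate(0, 180) ⇒ joint angles (θ0=270°, θ1=90°, e=0)
all 4 alternatives checked — unique.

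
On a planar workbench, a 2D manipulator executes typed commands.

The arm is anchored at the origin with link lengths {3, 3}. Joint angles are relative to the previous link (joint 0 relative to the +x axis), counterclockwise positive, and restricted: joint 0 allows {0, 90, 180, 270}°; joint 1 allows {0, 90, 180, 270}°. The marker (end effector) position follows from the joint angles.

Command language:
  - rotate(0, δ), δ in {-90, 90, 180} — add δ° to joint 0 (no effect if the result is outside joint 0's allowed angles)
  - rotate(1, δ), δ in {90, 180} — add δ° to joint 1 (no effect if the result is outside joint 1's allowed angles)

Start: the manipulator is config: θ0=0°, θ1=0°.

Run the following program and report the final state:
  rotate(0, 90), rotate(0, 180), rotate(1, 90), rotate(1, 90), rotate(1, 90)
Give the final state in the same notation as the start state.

config: θ0=270°, θ1=270°

from: config: θ0=0°, θ1=0°
t=1 rotate(0, 90) ⇒ config: θ0=90°, θ1=0°
t=2 rotate(0, 180) ⇒ config: θ0=270°, θ1=0°
t=3 rotate(1, 90) ⇒ config: θ0=270°, θ1=90°
t=4 rotate(1, 90) ⇒ config: θ0=270°, θ1=180°
t=5 rotate(1, 90) ⇒ config: θ0=270°, θ1=270°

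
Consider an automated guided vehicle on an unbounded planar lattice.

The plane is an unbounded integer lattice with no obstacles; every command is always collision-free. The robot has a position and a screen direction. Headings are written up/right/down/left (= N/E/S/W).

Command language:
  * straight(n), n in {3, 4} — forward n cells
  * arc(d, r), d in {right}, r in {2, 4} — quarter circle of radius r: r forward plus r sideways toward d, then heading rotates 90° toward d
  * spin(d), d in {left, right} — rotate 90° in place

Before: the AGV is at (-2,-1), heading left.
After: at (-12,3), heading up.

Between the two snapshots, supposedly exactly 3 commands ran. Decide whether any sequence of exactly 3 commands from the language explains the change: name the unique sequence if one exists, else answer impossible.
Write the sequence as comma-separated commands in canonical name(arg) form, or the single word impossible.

straight(3), straight(3), arc(right, 4)

key: order matters: swapping straight(3) and arc(right, 4) lands elsewhere
start: at (-2,-1), heading left
1. straight(3) → at (-5,-1), heading left
2. straight(3) → at (-8,-1), heading left
3. arc(right, 4) → at (-12,3), heading up
no rival 3-sequence matches.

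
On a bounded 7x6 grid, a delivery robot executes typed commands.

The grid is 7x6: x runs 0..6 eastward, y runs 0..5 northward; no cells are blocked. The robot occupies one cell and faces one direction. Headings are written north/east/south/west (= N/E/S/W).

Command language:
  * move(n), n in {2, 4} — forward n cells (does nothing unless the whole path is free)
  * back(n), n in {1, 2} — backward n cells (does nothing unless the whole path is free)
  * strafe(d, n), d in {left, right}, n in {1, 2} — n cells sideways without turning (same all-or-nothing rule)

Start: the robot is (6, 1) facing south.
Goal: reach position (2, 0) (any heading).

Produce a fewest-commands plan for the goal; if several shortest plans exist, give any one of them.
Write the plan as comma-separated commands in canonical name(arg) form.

from: (6, 1) facing south
t=1 back(1) ⇒ (6, 2) facing south
t=2 strafe(right, 2) ⇒ (4, 2) facing south
t=3 strafe(right, 2) ⇒ (2, 2) facing south
t=4 move(2) ⇒ (2, 0) facing south
no 3-step plan works, so 4 is optimal.

back(1), strafe(right, 2), strafe(right, 2), move(2)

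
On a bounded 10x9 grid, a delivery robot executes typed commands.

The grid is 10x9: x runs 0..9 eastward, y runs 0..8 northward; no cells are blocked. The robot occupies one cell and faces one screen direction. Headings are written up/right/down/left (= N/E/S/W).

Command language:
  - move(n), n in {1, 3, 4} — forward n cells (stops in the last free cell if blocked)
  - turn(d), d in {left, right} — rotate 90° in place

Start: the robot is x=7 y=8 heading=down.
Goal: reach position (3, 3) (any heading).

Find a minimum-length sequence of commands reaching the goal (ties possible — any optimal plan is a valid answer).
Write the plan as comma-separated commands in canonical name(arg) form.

initial: x=7 y=8 heading=down
[1] after move(1): x=7 y=7 heading=down
[2] after move(4): x=7 y=3 heading=down
[3] after turn(right): x=7 y=3 heading=left
[4] after move(4): x=3 y=3 heading=left
nothing shorter than 4 reaches the goal.

move(1), move(4), turn(right), move(4)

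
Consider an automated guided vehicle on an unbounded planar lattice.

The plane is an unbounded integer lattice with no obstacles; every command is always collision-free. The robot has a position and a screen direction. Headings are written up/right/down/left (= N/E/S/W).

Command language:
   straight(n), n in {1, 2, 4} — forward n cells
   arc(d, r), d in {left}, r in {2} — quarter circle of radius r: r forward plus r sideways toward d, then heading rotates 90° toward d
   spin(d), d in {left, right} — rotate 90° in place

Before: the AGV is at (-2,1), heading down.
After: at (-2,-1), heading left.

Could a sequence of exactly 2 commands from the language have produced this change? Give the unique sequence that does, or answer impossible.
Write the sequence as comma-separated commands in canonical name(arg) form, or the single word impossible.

straight(2), spin(right)

key: order matters: swapping straight(2) and spin(right) lands elsewhere
t0: at (-2,1), heading down
[1] after straight(2): at (-2,-1), heading down
[2] after spin(right): at (-2,-1), heading left
no rival 2-sequence matches.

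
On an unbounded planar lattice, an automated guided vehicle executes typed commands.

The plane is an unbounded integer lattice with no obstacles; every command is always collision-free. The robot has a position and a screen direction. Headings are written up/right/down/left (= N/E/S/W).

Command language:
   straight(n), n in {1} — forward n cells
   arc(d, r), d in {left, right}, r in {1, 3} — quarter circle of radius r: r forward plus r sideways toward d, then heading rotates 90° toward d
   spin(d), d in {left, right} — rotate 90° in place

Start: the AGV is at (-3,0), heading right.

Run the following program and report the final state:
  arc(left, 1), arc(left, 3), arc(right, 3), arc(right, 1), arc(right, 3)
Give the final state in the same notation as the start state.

at (-4,5), heading down

start: at (-3,0), heading right
1. arc(left, 1) → at (-2,1), heading up
2. arc(left, 3) → at (-5,4), heading left
3. arc(right, 3) → at (-8,7), heading up
4. arc(right, 1) → at (-7,8), heading right
5. arc(right, 3) → at (-4,5), heading down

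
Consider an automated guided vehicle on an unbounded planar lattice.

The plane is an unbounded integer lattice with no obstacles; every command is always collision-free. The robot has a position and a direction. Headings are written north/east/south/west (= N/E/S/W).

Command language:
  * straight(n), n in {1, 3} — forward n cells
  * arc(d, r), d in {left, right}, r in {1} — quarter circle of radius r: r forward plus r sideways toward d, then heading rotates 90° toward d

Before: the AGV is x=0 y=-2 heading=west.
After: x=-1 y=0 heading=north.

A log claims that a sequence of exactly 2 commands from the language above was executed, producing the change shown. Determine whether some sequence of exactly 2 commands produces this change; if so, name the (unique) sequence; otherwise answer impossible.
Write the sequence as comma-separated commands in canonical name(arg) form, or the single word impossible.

key: order matters: swapping arc(right, 1) and straight(1) lands elsewhere
begin: x=0 y=-2 heading=west
1. arc(right, 1) → x=-1 y=-1 heading=north
2. straight(1) → x=-1 y=0 heading=north
no rival 2-sequence matches.

arc(right, 1), straight(1)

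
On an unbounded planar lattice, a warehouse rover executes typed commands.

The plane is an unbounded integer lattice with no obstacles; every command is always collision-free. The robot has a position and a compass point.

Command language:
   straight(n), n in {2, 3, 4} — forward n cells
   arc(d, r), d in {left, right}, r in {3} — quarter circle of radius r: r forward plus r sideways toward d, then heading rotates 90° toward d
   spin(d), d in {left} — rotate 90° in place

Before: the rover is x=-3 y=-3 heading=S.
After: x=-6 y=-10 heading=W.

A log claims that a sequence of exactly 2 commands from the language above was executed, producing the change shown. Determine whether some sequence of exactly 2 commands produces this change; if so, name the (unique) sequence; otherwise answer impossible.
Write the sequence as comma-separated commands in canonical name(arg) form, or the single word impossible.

straight(4), arc(right, 3)

key: cell and facing (now W) both changed — the 2 commands mix motion and turning
from: x=-3 y=-3 heading=S
step 1 (straight(4)): x=-3 y=-7 heading=S
step 2 (arc(right, 3)): x=-6 y=-10 heading=W
all 36 alternatives checked — unique.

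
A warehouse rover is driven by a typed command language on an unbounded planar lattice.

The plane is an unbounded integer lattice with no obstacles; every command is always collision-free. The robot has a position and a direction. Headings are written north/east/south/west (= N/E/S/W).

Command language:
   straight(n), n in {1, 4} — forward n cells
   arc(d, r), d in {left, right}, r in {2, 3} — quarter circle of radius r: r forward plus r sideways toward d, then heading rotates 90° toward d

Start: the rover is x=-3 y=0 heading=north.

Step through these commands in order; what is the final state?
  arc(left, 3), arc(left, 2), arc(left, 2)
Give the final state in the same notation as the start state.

start: x=-3 y=0 heading=north
t=1 arc(left, 3) ⇒ x=-6 y=3 heading=west
t=2 arc(left, 2) ⇒ x=-8 y=1 heading=south
t=3 arc(left, 2) ⇒ x=-6 y=-1 heading=east

x=-6 y=-1 heading=east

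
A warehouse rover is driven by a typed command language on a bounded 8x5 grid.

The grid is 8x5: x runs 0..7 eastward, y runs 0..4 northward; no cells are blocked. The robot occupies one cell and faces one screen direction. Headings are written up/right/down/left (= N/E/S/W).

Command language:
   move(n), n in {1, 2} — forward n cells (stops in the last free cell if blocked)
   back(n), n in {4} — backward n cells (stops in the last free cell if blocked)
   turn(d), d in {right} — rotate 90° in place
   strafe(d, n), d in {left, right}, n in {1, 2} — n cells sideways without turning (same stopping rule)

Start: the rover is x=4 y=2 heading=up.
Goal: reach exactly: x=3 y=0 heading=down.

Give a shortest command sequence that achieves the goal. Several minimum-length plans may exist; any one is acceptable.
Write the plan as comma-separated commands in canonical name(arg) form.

initial: x=4 y=2 heading=up
step 1 (strafe(left, 1)): x=3 y=2 heading=up
step 2 (back(4)): x=3 y=0 heading=up
step 3 (turn(right)): x=3 y=0 heading=right
step 4 (turn(right)): x=3 y=0 heading=down
nothing shorter than 4 reaches the goal.

strafe(left, 1), back(4), turn(right), turn(right)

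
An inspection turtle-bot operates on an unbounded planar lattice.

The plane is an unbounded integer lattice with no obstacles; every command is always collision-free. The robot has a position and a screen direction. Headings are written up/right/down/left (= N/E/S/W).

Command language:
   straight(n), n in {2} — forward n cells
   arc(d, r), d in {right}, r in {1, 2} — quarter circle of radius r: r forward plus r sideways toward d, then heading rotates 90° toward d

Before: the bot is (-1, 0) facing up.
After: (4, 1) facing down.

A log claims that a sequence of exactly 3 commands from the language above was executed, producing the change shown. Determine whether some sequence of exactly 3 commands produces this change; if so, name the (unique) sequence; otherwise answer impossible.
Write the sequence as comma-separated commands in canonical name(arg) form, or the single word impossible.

arc(right, 2), straight(2), arc(right, 1)

key: order matters: swapping arc(right, 2) and arc(right, 1) lands elsewhere
from: (-1, 0) facing up
step 1 (arc(right, 2)): (1, 2) facing right
step 2 (straight(2)): (3, 2) facing right
step 3 (arc(right, 1)): (4, 1) facing down
all 27 alternatives checked — unique.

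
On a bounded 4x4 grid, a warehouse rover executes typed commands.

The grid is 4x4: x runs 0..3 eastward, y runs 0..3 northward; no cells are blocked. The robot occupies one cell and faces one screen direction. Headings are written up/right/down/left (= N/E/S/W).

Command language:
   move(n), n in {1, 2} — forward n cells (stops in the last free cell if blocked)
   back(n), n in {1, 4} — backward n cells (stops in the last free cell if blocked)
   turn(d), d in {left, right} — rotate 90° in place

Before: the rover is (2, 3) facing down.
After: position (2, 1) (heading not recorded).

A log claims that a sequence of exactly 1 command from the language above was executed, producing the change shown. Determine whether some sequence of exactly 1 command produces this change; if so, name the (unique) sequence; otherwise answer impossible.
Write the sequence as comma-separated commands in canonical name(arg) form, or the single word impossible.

from: (2, 3) facing down
step 1 (move(2)): (2, 1) facing down
no rival 1-sequence matches.

move(2)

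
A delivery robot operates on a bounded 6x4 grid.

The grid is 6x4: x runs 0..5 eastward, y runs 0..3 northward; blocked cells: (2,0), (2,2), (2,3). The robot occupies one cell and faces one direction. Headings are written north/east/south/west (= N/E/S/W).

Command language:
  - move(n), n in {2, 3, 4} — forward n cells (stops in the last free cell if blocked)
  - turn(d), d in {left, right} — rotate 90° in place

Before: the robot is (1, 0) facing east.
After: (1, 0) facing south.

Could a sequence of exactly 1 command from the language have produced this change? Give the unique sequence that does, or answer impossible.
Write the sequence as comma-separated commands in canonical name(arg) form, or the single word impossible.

key: parked at (1,0) the whole time — nothing moves the robot
t0: (1, 0) facing east
t=1 turn(right) ⇒ (1, 0) facing south
no rival 1-sequence matches.

turn(right)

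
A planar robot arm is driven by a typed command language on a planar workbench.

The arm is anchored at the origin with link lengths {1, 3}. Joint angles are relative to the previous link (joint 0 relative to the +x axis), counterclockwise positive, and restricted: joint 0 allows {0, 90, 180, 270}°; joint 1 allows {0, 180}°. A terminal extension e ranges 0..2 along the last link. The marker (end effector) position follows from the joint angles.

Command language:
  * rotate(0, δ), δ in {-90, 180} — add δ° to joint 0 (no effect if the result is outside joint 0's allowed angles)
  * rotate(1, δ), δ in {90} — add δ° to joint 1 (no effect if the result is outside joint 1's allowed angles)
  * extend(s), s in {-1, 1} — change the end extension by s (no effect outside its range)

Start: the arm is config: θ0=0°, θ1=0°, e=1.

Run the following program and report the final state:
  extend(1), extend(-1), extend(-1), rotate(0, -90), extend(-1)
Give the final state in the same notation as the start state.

begin: config: θ0=0°, θ1=0°, e=1
[1] after extend(1): config: θ0=0°, θ1=0°, e=2
[2] after extend(-1): config: θ0=0°, θ1=0°, e=1
[3] after extend(-1): config: θ0=0°, θ1=0°, e=0
[4] after rotate(0, -90): config: θ0=270°, θ1=0°, e=0
[5] after extend(-1): config: θ0=270°, θ1=0°, e=0

config: θ0=270°, θ1=0°, e=0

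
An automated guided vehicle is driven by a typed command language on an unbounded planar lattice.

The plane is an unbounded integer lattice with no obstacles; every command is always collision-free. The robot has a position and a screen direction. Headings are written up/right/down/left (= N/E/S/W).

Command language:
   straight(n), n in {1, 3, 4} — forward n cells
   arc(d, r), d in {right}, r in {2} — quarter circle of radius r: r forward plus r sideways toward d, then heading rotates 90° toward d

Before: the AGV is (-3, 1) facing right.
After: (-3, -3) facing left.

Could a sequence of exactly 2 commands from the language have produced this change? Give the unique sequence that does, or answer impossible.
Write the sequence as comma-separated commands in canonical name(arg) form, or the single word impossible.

arc(right, 2), arc(right, 2)

key: position moved to (-3,-3) AND the heading swung to W — translation plus rotation needed
initial: (-3, 1) facing right
step 1 (arc(right, 2)): (-1, -1) facing down
step 2 (arc(right, 2)): (-3, -3) facing left
no rival 2-sequence matches.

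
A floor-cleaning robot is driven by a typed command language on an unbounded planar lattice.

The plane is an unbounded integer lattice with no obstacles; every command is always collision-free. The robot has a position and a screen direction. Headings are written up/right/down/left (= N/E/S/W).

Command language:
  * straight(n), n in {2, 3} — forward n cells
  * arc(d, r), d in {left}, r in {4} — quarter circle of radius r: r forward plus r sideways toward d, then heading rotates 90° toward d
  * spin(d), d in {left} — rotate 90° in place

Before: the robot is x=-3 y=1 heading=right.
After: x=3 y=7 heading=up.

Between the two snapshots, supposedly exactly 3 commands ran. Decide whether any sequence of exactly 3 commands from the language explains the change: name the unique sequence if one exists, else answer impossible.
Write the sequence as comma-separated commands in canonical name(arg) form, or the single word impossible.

straight(2), arc(left, 4), straight(2)

key: position moved to (3,7) AND the heading swung to N — translation plus rotation needed
start: x=-3 y=1 heading=right
1. straight(2) → x=-1 y=1 heading=right
2. arc(left, 4) → x=3 y=5 heading=up
3. straight(2) → x=3 y=7 heading=up
no rival 3-sequence matches.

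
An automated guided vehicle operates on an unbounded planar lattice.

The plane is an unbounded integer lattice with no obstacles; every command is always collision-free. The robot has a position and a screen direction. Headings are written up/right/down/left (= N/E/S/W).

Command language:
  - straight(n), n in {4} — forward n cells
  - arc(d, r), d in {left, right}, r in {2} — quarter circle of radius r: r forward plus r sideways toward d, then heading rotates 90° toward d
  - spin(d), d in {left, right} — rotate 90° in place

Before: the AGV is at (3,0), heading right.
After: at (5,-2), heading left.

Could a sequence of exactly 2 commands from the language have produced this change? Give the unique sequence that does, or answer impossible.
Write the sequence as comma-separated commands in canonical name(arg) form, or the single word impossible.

arc(right, 2), spin(right)

key: cell and facing (now W) both changed — the 2 commands mix motion and turning
t0: at (3,0), heading right
t=1 arc(right, 2) ⇒ at (5,-2), heading down
t=2 spin(right) ⇒ at (5,-2), heading left
uniquely the one of 25 2-step routes that fits.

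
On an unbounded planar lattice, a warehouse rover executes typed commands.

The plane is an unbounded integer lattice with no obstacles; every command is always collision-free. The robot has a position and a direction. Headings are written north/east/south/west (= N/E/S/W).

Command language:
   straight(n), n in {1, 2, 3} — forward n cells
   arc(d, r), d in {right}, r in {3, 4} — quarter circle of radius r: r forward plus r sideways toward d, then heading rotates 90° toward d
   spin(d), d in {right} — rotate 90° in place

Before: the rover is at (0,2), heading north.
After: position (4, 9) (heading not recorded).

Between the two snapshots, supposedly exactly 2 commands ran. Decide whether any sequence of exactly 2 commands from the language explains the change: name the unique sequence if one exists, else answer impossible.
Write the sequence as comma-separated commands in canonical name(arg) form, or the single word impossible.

straight(3), arc(right, 4)

key: order matters: swapping straight(3) and arc(right, 4) lands elsewhere
t0: at (0,2), heading north
1. straight(3) → at (0,5), heading north
2. arc(right, 4) → at (4,9), heading east
uniquely the one of 36 2-step routes that fits.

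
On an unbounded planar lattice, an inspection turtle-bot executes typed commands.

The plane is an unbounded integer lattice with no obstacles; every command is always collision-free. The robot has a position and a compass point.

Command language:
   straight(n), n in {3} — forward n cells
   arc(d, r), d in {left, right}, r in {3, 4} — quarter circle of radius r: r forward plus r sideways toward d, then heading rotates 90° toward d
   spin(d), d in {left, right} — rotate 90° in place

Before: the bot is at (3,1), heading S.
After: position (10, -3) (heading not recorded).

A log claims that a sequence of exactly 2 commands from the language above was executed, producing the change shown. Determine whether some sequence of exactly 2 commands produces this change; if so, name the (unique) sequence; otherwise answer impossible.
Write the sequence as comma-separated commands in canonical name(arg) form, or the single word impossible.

arc(left, 4), straight(3)

key: order matters: swapping arc(left, 4) and straight(3) lands elsewhere
start: at (3,1), heading S
step 1 (arc(left, 4)): at (7,-3), heading E
step 2 (straight(3)): at (10,-3), heading E
no other 2-command option fits: unique.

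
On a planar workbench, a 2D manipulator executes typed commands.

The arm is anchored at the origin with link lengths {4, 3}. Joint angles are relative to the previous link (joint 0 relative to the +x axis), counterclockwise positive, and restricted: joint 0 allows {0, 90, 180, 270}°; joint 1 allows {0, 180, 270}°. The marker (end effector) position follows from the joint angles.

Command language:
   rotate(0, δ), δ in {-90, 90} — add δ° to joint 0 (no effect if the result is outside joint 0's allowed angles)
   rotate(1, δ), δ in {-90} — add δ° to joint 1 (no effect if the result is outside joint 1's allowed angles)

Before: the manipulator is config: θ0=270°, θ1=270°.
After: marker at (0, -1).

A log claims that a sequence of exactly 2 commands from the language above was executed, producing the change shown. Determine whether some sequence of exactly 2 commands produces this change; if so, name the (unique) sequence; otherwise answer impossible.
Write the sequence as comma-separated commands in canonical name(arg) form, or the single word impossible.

begin: config: θ0=270°, θ1=270°
t=1 rotate(1, -90) ⇒ config: θ0=270°, θ1=180°
t=2 rotate(1, -90) ⇒ config: θ0=270°, θ1=180°
no other 2-command option fits: unique.

rotate(1, -90), rotate(1, -90)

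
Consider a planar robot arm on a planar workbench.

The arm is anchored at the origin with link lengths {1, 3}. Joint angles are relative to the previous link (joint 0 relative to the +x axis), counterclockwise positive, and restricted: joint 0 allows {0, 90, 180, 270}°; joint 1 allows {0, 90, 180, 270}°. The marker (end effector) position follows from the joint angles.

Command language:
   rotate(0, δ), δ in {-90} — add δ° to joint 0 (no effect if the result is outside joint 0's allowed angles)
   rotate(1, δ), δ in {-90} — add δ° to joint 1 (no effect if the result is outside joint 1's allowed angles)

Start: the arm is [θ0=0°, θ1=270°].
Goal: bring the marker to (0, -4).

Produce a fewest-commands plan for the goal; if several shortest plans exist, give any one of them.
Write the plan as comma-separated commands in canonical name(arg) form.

t0: [θ0=0°, θ1=270°]
step 1 (rotate(0, -90)): [θ0=270°, θ1=270°]
step 2 (rotate(1, -90)): [θ0=270°, θ1=180°]
step 3 (rotate(1, -90)): [θ0=270°, θ1=90°]
step 4 (rotate(1, -90)): [θ0=270°, θ1=0°]
shorter routes all fall short; 4 is best.

rotate(0, -90), rotate(1, -90), rotate(1, -90), rotate(1, -90)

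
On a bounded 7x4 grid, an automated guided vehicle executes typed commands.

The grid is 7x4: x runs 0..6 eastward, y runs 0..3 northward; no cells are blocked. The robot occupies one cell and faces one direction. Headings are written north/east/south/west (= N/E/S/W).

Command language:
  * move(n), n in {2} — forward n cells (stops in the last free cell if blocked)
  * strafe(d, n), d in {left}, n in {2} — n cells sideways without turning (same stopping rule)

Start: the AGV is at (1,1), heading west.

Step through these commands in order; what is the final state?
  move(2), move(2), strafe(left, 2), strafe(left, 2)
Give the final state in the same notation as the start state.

begin: at (1,1), heading west
1. move(2) → at (0,1), heading west
2. move(2) → at (0,1), heading west
3. strafe(left, 2) → at (0,0), heading west
4. strafe(left, 2) → at (0,0), heading west

at (0,0), heading west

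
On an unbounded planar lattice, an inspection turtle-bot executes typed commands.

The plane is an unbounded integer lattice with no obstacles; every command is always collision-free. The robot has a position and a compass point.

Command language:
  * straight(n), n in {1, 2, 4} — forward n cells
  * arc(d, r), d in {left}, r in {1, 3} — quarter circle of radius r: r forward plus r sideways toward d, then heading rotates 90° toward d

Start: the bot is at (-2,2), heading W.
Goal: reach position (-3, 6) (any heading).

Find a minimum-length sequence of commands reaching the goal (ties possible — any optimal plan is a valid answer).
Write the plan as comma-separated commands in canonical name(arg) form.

from: at (-2,2), heading W
t=1 arc(left, 1) ⇒ at (-3,1), heading S
t=2 arc(left, 1) ⇒ at (-2,0), heading E
t=3 arc(left, 3) ⇒ at (1,3), heading N
t=4 arc(left, 3) ⇒ at (-2,6), heading W
t=5 straight(1) ⇒ at (-3,6), heading W
no 4-step plan works, so 5 is optimal.

arc(left, 1), arc(left, 1), arc(left, 3), arc(left, 3), straight(1)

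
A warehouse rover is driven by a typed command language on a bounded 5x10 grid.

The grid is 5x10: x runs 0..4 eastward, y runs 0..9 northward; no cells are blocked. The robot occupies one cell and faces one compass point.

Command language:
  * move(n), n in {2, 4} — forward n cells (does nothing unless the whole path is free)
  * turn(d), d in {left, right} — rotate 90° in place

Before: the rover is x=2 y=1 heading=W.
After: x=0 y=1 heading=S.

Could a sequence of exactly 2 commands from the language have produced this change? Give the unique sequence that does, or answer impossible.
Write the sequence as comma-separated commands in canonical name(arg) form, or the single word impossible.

key: running turn(left) before move(2) would end elsewhere — order is forced
initial: x=2 y=1 heading=W
1. move(2) → x=0 y=1 heading=W
2. turn(left) → x=0 y=1 heading=S
uniquely the one of 16 2-step routes that fits.

move(2), turn(left)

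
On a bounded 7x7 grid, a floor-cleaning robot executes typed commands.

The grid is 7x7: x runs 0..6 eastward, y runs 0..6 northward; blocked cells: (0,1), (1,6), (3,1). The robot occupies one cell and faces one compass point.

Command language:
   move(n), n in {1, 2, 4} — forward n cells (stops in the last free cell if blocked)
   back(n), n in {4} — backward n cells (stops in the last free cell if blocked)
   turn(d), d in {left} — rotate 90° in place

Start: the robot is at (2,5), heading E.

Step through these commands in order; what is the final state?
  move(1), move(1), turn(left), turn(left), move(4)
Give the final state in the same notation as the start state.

at (0,5), heading W

begin: at (2,5), heading E
1. move(1) → at (3,5), heading E
2. move(1) → at (4,5), heading E
3. turn(left) → at (4,5), heading N
4. turn(left) → at (4,5), heading W
5. move(4) → at (0,5), heading W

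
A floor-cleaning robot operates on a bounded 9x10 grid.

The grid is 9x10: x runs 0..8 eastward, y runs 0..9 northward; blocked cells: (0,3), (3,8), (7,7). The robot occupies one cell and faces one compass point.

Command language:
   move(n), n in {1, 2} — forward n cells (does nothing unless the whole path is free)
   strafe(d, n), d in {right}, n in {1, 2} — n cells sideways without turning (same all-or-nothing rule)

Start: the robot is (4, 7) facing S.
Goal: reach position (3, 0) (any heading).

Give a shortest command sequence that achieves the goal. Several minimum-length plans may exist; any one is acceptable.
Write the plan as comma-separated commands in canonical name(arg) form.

move(1), strafe(right, 1), move(2), move(2), move(2)

initial: (4, 7) facing S
step 1 (move(1)): (4, 6) facing S
step 2 (strafe(right, 1)): (3, 6) facing S
step 3 (move(2)): (3, 4) facing S
step 4 (move(2)): (3, 2) facing S
step 5 (move(2)): (3, 0) facing S
shorter routes all fall short; 5 is best.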